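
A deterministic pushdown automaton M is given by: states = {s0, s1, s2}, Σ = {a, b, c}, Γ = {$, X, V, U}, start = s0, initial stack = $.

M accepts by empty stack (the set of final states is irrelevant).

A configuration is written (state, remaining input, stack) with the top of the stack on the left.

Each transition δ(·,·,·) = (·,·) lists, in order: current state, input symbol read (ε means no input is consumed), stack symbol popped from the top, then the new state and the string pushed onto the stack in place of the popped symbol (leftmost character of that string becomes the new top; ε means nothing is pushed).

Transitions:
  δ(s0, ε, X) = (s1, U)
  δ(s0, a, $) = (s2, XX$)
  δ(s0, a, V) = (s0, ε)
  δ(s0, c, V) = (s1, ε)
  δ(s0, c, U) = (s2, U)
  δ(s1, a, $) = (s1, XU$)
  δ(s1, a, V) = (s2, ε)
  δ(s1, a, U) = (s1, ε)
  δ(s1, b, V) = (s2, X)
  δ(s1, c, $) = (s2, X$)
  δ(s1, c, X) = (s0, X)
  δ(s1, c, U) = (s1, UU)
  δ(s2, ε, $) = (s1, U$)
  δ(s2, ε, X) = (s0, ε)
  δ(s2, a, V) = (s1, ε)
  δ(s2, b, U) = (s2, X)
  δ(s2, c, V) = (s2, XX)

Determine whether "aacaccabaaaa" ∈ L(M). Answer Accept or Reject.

(s0, aacaccabaaaa, $)
  read a, top $: go to s2, push XX$ → (s2, acaccabaaaa, XX$)
  ε-move, top X: go to s0, push ε → (s0, acaccabaaaa, X$)
  ε-move, top X: go to s1, push U → (s1, acaccabaaaa, U$)
  read a, top U: go to s1, push ε → (s1, caccabaaaa, $)
  read c, top $: go to s2, push X$ → (s2, accabaaaa, X$)
  ε-move, top X: go to s0, push ε → (s0, accabaaaa, $)
  read a, top $: go to s2, push XX$ → (s2, ccabaaaa, XX$)
  ε-move, top X: go to s0, push ε → (s0, ccabaaaa, X$)
  ε-move, top X: go to s1, push U → (s1, ccabaaaa, U$)
  read c, top U: go to s1, push UU → (s1, cabaaaa, UU$)
  read c, top U: go to s1, push UU → (s1, abaaaa, UUU$)
  read a, top U: go to s1, push ε → (s1, baaaa, UU$)
No transition applies at (s1, baaaa, UU$); input not fully consumed.

Reject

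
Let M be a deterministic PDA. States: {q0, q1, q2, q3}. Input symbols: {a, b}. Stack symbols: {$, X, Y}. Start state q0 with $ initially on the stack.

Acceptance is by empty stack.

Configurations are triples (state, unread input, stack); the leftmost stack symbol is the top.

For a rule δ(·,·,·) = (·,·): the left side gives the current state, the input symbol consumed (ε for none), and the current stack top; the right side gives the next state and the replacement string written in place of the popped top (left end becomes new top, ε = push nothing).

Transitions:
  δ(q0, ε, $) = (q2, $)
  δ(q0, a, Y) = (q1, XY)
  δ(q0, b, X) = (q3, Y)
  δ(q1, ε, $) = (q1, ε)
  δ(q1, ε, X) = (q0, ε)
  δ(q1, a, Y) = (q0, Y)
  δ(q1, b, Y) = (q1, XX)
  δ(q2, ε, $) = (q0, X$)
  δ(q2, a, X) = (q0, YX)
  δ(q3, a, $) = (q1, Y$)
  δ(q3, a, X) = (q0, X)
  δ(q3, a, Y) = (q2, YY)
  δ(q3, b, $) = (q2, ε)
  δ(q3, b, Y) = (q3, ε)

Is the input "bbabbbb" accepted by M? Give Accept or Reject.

(q0, bbabbbb, $) ⊢ (q2, bbabbbb, $) ⊢ (q0, bbabbbb, X$) ⊢ (q3, babbbb, Y$) ⊢ (q3, abbbb, $) ⊢ (q1, bbbb, Y$) ⊢ (q1, bbb, XX$) ⊢ (q0, bbb, X$) ⊢ (q3, bb, Y$) ⊢ (q3, b, $) ⊢ (q2, ε, ε)
All input consumed and the stack is empty.

Accept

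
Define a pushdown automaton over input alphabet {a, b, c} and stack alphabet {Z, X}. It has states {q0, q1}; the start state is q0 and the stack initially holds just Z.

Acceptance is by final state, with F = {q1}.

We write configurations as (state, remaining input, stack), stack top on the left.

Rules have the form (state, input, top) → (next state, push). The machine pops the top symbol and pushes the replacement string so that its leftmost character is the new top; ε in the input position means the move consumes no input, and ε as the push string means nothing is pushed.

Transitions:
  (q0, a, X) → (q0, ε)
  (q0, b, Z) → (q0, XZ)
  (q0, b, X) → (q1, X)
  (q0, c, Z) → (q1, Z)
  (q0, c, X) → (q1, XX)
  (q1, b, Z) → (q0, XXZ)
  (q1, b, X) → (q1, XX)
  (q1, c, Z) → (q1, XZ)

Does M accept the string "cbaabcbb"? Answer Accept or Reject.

Accept

One accepting computation: (q0, cbaabcbb, Z) ⊢ (q1, baabcbb, Z) ⊢ (q0, aabcbb, XXZ) ⊢ (q0, abcbb, XZ) ⊢ (q0, bcbb, Z) ⊢ (q0, cbb, XZ) ⊢ (q1, bb, XXZ) ⊢ (q1, b, XXXZ) ⊢ (q1, ε, XXXXZ)
All input consumed and state q1 ∈ F.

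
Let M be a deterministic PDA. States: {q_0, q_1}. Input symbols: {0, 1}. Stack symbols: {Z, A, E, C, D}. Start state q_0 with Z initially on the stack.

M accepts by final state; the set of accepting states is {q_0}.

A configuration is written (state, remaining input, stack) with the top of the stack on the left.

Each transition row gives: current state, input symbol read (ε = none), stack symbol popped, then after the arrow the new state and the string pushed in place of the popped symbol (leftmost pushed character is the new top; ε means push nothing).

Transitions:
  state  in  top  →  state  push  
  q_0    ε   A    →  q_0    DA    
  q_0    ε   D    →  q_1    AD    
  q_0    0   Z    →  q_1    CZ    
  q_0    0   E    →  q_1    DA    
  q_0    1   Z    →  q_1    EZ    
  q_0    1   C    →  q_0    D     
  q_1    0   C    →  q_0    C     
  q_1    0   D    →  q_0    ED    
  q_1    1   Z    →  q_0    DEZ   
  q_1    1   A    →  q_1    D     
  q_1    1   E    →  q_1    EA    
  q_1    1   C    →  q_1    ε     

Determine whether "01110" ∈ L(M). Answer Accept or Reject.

(q_0, 01110, Z) ⊢ (q_1, 1110, CZ) ⊢ (q_1, 110, Z) ⊢ (q_0, 10, DEZ) ⊢ (q_1, 10, ADEZ) ⊢ (q_1, 0, DDEZ) ⊢ (q_0, ε, EDDEZ)
All input consumed; state q_0 ∈ F.

Accept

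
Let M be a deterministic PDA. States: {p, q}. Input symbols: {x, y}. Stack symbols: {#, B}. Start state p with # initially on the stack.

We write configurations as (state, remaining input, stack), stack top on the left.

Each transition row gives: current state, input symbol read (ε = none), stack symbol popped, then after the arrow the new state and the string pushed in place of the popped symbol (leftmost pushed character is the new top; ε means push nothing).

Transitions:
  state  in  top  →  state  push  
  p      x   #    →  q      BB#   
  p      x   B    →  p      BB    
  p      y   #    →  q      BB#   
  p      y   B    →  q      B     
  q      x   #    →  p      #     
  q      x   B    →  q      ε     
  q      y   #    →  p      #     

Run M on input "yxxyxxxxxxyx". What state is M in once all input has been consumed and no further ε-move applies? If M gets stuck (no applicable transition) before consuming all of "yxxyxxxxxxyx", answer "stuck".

stuck

(p, yxxyxxxxxxyx, #)
  read y, top #: go to q, push BB# → (q, xxyxxxxxxyx, BB#)
  read x, top B: go to q, push ε → (q, xyxxxxxxyx, B#)
  read x, top B: go to q, push ε → (q, yxxxxxxyx, #)
  read y, top #: go to p, push # → (p, xxxxxxyx, #)
  read x, top #: go to q, push BB# → (q, xxxxxyx, BB#)
  read x, top B: go to q, push ε → (q, xxxxyx, B#)
  read x, top B: go to q, push ε → (q, xxxyx, #)
  read x, top #: go to p, push # → (p, xxyx, #)
  read x, top #: go to q, push BB# → (q, xyx, BB#)
  read x, top B: go to q, push ε → (q, yx, B#)
No transition for (q, y, top B); M blocks with input yx remaining.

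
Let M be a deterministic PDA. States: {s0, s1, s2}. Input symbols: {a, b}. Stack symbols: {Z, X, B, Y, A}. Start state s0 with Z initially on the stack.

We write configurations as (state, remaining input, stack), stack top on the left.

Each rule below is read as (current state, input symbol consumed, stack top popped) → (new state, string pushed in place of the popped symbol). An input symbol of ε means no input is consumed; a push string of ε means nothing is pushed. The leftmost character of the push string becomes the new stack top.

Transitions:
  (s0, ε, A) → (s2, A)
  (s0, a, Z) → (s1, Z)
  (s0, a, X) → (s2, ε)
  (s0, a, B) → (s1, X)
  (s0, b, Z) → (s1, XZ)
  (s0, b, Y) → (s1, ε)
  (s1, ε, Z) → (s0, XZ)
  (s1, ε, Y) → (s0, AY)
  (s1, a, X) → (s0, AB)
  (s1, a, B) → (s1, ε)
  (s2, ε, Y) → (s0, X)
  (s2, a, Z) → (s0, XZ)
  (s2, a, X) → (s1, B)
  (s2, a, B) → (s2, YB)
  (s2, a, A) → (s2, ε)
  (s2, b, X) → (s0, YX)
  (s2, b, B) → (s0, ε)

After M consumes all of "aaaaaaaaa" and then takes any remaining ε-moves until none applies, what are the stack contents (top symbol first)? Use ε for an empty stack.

(s0, aaaaaaaaa, Z) ⊢ (s1, aaaaaaaa, Z) ⊢ (s0, aaaaaaaa, XZ) ⊢ (s2, aaaaaaa, Z) ⊢ (s0, aaaaaa, XZ) ⊢ (s2, aaaaa, Z) ⊢ (s0, aaaa, XZ) ⊢ (s2, aaa, Z) ⊢ (s0, aa, XZ) ⊢ (s2, a, Z) ⊢ (s0, ε, XZ)
All input consumed in state s0 with stack XZ.

XZ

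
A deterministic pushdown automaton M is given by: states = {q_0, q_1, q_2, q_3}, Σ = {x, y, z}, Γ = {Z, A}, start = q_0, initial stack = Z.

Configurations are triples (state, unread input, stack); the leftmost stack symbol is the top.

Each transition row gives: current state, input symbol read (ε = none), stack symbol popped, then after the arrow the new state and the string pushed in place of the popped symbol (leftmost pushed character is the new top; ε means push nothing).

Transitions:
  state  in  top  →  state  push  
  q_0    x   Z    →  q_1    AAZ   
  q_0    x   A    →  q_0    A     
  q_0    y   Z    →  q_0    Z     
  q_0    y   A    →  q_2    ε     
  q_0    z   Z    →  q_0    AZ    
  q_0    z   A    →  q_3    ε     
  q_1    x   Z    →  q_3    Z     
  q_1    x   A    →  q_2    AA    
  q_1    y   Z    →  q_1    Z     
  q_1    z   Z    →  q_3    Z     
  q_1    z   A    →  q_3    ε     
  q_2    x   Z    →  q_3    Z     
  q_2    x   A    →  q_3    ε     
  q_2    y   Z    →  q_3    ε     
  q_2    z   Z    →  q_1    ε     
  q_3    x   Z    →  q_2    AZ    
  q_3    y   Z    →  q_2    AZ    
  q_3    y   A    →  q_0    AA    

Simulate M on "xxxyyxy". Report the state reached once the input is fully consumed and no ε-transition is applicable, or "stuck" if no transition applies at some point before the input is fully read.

q_0

(q_0, xxxyyxy, Z) ⊢ (q_1, xxyyxy, AAZ) ⊢ (q_2, xyyxy, AAAZ) ⊢ (q_3, yyxy, AAZ) ⊢ (q_0, yxy, AAAZ) ⊢ (q_2, xy, AAZ) ⊢ (q_3, y, AZ) ⊢ (q_0, ε, AAZ)
All input consumed; M is in state q_0.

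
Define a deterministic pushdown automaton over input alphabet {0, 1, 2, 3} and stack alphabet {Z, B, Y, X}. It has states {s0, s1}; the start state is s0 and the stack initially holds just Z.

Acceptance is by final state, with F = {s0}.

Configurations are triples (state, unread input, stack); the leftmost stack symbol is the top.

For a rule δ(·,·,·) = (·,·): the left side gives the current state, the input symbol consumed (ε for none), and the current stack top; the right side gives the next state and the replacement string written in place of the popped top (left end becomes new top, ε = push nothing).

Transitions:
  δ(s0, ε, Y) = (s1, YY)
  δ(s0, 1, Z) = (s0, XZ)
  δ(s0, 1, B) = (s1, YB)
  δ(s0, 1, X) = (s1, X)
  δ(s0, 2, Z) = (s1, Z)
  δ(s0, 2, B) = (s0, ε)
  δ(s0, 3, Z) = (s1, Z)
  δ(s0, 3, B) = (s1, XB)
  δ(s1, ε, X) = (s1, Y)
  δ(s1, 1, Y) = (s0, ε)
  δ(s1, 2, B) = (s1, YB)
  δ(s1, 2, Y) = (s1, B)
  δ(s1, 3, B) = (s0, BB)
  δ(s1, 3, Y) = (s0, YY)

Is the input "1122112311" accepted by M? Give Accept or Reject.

Accept

(s0, 1122112311, Z)
  read 1, top Z: go to s0, push XZ → (s0, 122112311, XZ)
  read 1, top X: go to s1, push X → (s1, 22112311, XZ)
  ε-move, top X: go to s1, push Y → (s1, 22112311, YZ)
  read 2, top Y: go to s1, push B → (s1, 2112311, BZ)
  read 2, top B: go to s1, push YB → (s1, 112311, YBZ)
  read 1, top Y: go to s0, push ε → (s0, 12311, BZ)
  read 1, top B: go to s1, push YB → (s1, 2311, YBZ)
  read 2, top Y: go to s1, push B → (s1, 311, BBZ)
  read 3, top B: go to s0, push BB → (s0, 11, BBBZ)
  read 1, top B: go to s1, push YB → (s1, 1, YBBBZ)
  read 1, top Y: go to s0, push ε → (s0, ε, BBBZ)
All input consumed; state s0 ∈ F.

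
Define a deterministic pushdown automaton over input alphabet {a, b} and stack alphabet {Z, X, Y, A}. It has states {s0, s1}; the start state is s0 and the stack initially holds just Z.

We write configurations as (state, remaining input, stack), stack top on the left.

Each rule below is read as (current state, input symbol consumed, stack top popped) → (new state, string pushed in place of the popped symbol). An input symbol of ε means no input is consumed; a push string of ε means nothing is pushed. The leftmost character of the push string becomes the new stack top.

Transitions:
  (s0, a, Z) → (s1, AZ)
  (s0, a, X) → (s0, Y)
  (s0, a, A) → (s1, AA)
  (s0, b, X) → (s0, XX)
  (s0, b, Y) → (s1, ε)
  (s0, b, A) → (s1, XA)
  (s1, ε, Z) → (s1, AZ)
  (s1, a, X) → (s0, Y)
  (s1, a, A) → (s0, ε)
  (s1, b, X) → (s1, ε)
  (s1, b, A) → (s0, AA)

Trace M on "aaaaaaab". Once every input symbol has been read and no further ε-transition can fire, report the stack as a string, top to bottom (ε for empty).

(s0, aaaaaaab, Z)
  read a, top Z: go to s1, push AZ → (s1, aaaaaab, AZ)
  read a, top A: go to s0, push ε → (s0, aaaaab, Z)
  read a, top Z: go to s1, push AZ → (s1, aaaab, AZ)
  read a, top A: go to s0, push ε → (s0, aaab, Z)
  read a, top Z: go to s1, push AZ → (s1, aab, AZ)
  read a, top A: go to s0, push ε → (s0, ab, Z)
  read a, top Z: go to s1, push AZ → (s1, b, AZ)
  read b, top A: go to s0, push AA → (s0, ε, AAZ)
All input consumed in state s0 with stack AAZ.

AAZ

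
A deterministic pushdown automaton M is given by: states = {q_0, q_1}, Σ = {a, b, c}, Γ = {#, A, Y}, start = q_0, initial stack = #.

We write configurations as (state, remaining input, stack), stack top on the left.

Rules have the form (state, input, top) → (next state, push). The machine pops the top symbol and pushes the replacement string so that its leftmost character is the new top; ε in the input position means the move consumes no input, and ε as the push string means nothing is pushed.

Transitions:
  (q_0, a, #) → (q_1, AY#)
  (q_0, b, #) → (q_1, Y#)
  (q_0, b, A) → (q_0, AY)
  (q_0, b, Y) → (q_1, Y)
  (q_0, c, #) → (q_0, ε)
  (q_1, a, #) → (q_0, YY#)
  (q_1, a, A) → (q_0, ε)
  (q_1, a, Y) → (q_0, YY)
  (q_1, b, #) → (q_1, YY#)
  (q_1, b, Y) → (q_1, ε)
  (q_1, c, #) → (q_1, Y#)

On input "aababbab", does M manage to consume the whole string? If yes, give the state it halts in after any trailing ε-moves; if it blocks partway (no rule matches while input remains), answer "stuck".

q_1

(q_0, aababbab, #)
  read a, top #: go to q_1, push AY# → (q_1, ababbab, AY#)
  read a, top A: go to q_0, push ε → (q_0, babbab, Y#)
  read b, top Y: go to q_1, push Y → (q_1, abbab, Y#)
  read a, top Y: go to q_0, push YY → (q_0, bbab, YY#)
  read b, top Y: go to q_1, push Y → (q_1, bab, YY#)
  read b, top Y: go to q_1, push ε → (q_1, ab, Y#)
  read a, top Y: go to q_0, push YY → (q_0, b, YY#)
  read b, top Y: go to q_1, push Y → (q_1, ε, YY#)
All input consumed; M is in state q_1.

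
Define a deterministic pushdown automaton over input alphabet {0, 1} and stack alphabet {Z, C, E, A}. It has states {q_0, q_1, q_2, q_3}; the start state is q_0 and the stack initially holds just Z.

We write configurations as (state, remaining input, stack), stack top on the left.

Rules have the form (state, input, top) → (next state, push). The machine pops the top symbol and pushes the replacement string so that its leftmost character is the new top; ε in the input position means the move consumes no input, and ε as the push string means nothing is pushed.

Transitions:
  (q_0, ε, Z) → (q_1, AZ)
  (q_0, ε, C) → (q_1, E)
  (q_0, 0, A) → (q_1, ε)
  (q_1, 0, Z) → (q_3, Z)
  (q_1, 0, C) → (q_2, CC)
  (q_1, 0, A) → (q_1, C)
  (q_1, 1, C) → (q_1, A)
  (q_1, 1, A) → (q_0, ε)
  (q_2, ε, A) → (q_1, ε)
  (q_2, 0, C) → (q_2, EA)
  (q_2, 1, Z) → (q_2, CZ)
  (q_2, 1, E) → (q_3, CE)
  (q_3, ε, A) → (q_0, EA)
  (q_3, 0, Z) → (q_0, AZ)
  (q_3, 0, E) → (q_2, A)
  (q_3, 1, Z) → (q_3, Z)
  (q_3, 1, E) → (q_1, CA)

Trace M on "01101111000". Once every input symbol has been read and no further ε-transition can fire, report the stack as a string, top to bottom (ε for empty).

(q_0, 01101111000, Z) ⊢ (q_1, 01101111000, AZ) ⊢ (q_1, 1101111000, CZ) ⊢ (q_1, 101111000, AZ) ⊢ (q_0, 01111000, Z) ⊢ (q_1, 01111000, AZ) ⊢ (q_1, 1111000, CZ) ⊢ (q_1, 111000, AZ) ⊢ (q_0, 11000, Z) ⊢ (q_1, 11000, AZ) ⊢ (q_0, 1000, Z) ⊢ (q_1, 1000, AZ) ⊢ (q_0, 000, Z) ⊢ (q_1, 000, AZ) ⊢ (q_1, 00, CZ) ⊢ (q_2, 0, CCZ) ⊢ (q_2, ε, EACZ)
All input consumed in state q_2 with stack EACZ.

EACZ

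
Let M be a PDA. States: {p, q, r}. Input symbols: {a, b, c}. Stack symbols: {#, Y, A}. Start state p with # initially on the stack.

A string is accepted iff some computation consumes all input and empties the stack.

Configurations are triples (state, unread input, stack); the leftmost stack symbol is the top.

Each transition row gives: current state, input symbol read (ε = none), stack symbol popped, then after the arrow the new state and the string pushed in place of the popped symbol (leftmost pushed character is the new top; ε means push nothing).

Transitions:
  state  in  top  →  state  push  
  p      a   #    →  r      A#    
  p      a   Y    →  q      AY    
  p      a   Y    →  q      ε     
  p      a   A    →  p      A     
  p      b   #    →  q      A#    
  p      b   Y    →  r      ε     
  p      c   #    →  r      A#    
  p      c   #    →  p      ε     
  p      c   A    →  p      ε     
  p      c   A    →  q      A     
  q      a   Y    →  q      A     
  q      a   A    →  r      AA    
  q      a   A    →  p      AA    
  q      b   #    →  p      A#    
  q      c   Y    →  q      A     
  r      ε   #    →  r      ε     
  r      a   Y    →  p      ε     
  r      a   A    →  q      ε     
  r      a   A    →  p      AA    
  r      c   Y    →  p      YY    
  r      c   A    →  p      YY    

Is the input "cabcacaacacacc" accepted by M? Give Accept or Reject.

Accept

One accepting computation: (p, cabcacaacacacc, #) ⊢ (r, abcacaacacacc, A#) ⊢ (q, bcacaacacacc, #) ⊢ (p, cacaacacacc, A#) ⊢ (q, acaacacacc, A#) ⊢ (p, caacacacc, AA#) ⊢ (p, aacacacc, A#) ⊢ (p, acacacc, A#) ⊢ (p, cacacc, A#) ⊢ (q, acacc, A#) ⊢ (p, cacc, AA#) ⊢ (p, acc, A#) ⊢ (p, cc, A#) ⊢ (p, c, #) ⊢ (p, ε, ε)
All input consumed and the stack is empty.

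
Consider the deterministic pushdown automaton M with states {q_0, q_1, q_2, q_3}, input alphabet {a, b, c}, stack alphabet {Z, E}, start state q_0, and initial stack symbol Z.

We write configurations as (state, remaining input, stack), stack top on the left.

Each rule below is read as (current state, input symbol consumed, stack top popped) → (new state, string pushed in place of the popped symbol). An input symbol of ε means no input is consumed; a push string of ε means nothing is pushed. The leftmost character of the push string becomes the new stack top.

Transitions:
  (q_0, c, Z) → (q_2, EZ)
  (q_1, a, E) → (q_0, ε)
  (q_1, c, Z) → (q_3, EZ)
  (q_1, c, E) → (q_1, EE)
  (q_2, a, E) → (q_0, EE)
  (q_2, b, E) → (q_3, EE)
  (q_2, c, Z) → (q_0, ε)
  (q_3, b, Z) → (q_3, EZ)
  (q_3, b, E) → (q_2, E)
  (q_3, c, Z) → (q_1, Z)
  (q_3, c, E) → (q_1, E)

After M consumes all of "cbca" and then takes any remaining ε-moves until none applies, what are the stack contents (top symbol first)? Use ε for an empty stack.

(q_0, cbca, Z)
  read c, top Z: go to q_2, push EZ → (q_2, bca, EZ)
  read b, top E: go to q_3, push EE → (q_3, ca, EEZ)
  read c, top E: go to q_1, push E → (q_1, a, EEZ)
  read a, top E: go to q_0, push ε → (q_0, ε, EZ)
All input consumed in state q_0 with stack EZ.

EZ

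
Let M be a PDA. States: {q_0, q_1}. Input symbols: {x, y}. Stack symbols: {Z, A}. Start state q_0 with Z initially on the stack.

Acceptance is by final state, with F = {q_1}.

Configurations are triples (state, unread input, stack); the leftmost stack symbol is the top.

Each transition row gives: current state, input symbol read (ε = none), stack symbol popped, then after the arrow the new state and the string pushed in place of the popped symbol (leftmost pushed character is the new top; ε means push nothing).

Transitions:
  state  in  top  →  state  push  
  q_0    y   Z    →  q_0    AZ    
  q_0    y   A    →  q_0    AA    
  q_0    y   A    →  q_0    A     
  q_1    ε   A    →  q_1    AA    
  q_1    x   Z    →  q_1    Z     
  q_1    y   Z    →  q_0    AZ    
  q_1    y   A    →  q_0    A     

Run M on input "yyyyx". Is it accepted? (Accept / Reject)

No computation consumes all input and reaches a final state.

Reject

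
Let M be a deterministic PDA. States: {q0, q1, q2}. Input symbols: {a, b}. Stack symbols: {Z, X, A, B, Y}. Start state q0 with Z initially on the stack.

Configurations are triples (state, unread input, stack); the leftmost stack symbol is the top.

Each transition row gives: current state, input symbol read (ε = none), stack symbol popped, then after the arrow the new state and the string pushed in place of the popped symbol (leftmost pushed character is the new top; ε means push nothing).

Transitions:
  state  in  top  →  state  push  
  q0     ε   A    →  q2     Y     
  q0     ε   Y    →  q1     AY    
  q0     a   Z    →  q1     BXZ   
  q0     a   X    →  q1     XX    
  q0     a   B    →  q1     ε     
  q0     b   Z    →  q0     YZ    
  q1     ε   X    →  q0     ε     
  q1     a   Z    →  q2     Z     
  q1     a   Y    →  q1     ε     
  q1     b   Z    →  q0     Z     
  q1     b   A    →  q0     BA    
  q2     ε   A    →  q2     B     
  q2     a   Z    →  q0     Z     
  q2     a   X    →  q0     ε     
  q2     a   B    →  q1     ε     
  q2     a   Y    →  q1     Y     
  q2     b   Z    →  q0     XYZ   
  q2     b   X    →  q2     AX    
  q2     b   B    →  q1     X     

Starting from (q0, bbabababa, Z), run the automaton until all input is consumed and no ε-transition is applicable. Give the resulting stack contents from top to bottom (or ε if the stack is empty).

(q0, bbabababa, Z)
  read b, top Z: go to q0, push YZ → (q0, babababa, YZ)
  ε-move, top Y: go to q1, push AY → (q1, babababa, AYZ)
  read b, top A: go to q0, push BA → (q0, abababa, BAYZ)
  read a, top B: go to q1, push ε → (q1, bababa, AYZ)
  read b, top A: go to q0, push BA → (q0, ababa, BAYZ)
  read a, top B: go to q1, push ε → (q1, baba, AYZ)
  read b, top A: go to q0, push BA → (q0, aba, BAYZ)
  read a, top B: go to q1, push ε → (q1, ba, AYZ)
  read b, top A: go to q0, push BA → (q0, a, BAYZ)
  read a, top B: go to q1, push ε → (q1, ε, AYZ)
All input consumed in state q1 with stack AYZ.

AYZ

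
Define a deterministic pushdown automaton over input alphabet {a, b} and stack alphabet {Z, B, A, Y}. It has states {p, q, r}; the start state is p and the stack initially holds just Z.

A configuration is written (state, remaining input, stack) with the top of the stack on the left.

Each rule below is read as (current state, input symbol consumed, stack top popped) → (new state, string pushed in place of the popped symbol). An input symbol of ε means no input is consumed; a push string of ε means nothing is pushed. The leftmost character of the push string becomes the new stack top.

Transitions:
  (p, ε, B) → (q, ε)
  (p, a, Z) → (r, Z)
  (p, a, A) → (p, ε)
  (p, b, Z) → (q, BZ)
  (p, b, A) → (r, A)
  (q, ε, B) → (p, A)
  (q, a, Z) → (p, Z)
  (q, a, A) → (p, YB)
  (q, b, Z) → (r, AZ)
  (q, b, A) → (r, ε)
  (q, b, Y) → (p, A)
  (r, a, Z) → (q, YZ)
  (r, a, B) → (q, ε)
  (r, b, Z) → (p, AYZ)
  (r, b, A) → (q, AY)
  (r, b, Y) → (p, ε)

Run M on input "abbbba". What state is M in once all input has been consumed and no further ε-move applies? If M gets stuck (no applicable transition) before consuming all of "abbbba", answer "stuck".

(p, abbbba, Z)
  read a, top Z: go to r, push Z → (r, bbbba, Z)
  read b, top Z: go to p, push AYZ → (p, bbba, AYZ)
  read b, top A: go to r, push A → (r, bba, AYZ)
  read b, top A: go to q, push AY → (q, ba, AYYZ)
  read b, top A: go to r, push ε → (r, a, YYZ)
No transition for (r, a, top Y); M blocks with input a remaining.

stuck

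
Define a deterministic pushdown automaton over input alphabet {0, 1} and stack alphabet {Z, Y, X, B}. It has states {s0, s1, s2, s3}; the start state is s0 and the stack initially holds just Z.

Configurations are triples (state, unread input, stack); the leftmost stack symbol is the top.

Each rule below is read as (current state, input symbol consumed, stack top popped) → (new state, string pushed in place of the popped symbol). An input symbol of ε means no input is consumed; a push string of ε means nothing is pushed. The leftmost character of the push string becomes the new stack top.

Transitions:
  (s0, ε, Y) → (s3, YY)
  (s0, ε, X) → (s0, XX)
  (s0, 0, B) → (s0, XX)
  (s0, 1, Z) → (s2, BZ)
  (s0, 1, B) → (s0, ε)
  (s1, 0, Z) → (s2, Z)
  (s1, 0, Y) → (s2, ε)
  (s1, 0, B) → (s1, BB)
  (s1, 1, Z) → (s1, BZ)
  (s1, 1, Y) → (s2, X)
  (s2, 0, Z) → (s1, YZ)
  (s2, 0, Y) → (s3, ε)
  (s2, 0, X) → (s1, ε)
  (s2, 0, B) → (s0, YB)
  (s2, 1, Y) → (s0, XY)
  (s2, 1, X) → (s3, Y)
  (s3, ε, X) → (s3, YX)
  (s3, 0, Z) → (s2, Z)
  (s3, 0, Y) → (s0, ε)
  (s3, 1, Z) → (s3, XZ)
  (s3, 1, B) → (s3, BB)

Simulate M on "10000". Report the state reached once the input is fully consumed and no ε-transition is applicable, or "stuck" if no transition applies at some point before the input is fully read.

s3

(s0, 10000, Z) ⊢ (s2, 0000, BZ) ⊢ (s0, 000, YBZ) ⊢ (s3, 000, YYBZ) ⊢ (s0, 00, YBZ) ⊢ (s3, 00, YYBZ) ⊢ (s0, 0, YBZ) ⊢ (s3, 0, YYBZ) ⊢ (s0, ε, YBZ) ⊢ (s3, ε, YYBZ)
All input consumed; M is in state s3.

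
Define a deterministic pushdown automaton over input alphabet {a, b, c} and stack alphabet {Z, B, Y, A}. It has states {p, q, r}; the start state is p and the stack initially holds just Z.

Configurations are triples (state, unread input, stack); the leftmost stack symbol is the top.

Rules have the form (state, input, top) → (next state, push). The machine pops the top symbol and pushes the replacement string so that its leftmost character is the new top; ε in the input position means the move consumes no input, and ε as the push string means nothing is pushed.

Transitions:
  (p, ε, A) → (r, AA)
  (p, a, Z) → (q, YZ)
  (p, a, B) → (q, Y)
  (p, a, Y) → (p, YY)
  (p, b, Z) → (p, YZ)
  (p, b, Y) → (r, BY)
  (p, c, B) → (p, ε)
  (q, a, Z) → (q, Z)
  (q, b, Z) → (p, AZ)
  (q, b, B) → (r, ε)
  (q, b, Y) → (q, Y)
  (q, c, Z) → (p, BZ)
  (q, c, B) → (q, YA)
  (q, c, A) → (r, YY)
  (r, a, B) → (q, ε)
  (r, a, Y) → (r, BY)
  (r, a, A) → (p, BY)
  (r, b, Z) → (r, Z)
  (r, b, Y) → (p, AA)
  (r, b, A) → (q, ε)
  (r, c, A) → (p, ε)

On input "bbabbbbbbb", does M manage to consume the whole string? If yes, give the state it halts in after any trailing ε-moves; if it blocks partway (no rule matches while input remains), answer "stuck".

(p, bbabbbbbbb, Z) ⊢ (p, babbbbbbb, YZ) ⊢ (r, abbbbbbb, BYZ) ⊢ (q, bbbbbbb, YZ) ⊢ (q, bbbbbb, YZ) ⊢ (q, bbbbb, YZ) ⊢ (q, bbbb, YZ) ⊢ (q, bbb, YZ) ⊢ (q, bb, YZ) ⊢ (q, b, YZ) ⊢ (q, ε, YZ)
All input consumed; M is in state q.

q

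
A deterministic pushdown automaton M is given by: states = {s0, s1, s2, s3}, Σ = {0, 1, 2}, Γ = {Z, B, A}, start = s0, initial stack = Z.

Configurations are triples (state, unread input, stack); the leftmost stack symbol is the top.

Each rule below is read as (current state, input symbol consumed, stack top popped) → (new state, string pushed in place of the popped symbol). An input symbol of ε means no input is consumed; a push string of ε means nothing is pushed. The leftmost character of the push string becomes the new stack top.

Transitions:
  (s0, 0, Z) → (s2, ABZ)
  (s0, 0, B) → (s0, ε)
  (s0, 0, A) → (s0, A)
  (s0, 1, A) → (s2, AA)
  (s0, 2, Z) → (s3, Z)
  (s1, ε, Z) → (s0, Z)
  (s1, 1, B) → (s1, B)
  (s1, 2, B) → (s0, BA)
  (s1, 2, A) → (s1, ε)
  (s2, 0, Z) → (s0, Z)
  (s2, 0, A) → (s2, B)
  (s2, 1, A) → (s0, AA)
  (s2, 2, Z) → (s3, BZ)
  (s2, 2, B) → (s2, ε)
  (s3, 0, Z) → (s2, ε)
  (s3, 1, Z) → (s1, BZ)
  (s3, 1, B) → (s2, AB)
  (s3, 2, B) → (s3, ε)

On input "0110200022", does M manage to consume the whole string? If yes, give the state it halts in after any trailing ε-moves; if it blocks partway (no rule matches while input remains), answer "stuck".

stuck

(s0, 0110200022, Z)
  read 0, top Z: go to s2, push ABZ → (s2, 110200022, ABZ)
  read 1, top A: go to s0, push AA → (s0, 10200022, AABZ)
  read 1, top A: go to s2, push AA → (s2, 0200022, AAABZ)
  read 0, top A: go to s2, push B → (s2, 200022, BAABZ)
  read 2, top B: go to s2, push ε → (s2, 00022, AABZ)
  read 0, top A: go to s2, push B → (s2, 0022, BABZ)
No transition for (s2, 0, top B); M blocks with input 0022 remaining.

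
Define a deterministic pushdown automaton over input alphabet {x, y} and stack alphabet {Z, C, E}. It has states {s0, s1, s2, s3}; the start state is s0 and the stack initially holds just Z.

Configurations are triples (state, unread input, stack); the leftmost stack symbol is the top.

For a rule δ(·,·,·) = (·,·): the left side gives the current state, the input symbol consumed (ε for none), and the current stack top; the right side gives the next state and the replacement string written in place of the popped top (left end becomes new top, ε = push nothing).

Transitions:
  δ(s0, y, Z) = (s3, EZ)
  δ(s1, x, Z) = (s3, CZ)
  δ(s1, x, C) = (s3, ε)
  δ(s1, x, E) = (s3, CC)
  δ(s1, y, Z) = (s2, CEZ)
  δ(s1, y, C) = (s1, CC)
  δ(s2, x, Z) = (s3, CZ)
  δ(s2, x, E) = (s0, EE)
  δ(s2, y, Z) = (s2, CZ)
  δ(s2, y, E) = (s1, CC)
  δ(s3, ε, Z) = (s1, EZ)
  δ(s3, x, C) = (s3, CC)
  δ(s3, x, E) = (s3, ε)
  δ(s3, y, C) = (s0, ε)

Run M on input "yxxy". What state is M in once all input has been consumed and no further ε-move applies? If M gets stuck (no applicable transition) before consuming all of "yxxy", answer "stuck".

s0

(s0, yxxy, Z) ⊢ (s3, xxy, EZ) ⊢ (s3, xy, Z) ⊢ (s1, xy, EZ) ⊢ (s3, y, CCZ) ⊢ (s0, ε, CZ)
All input consumed; M is in state s0.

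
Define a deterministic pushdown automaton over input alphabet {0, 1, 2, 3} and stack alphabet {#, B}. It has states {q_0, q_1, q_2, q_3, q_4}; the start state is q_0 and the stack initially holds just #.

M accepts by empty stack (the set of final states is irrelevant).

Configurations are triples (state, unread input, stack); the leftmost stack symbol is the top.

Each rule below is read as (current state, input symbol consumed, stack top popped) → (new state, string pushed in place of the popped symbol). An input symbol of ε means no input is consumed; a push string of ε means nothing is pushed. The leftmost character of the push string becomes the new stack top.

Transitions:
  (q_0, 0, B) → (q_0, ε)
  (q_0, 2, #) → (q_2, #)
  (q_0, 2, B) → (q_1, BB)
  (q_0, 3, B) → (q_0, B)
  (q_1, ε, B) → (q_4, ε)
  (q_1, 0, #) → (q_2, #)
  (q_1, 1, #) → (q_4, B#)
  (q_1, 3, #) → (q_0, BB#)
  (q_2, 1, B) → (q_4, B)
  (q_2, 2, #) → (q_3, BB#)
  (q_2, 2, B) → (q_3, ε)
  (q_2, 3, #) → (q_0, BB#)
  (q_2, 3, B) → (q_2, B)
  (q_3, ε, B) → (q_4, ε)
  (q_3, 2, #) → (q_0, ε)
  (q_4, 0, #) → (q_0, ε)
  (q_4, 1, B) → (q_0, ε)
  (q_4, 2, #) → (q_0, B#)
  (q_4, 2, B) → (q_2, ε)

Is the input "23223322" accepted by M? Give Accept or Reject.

(q_0, 23223322, #)
  read 2, top #: go to q_2, push # → (q_2, 3223322, #)
  read 3, top #: go to q_0, push BB# → (q_0, 223322, BB#)
  read 2, top B: go to q_1, push BB → (q_1, 23322, BBB#)
  ε-move, top B: go to q_4, push ε → (q_4, 23322, BB#)
  read 2, top B: go to q_2, push ε → (q_2, 3322, B#)
  read 3, top B: go to q_2, push B → (q_2, 322, B#)
  read 3, top B: go to q_2, push B → (q_2, 22, B#)
  read 2, top B: go to q_3, push ε → (q_3, 2, #)
  read 2, top #: go to q_0, push ε → (q_0, ε, ε)
All input consumed and the stack is empty.

Accept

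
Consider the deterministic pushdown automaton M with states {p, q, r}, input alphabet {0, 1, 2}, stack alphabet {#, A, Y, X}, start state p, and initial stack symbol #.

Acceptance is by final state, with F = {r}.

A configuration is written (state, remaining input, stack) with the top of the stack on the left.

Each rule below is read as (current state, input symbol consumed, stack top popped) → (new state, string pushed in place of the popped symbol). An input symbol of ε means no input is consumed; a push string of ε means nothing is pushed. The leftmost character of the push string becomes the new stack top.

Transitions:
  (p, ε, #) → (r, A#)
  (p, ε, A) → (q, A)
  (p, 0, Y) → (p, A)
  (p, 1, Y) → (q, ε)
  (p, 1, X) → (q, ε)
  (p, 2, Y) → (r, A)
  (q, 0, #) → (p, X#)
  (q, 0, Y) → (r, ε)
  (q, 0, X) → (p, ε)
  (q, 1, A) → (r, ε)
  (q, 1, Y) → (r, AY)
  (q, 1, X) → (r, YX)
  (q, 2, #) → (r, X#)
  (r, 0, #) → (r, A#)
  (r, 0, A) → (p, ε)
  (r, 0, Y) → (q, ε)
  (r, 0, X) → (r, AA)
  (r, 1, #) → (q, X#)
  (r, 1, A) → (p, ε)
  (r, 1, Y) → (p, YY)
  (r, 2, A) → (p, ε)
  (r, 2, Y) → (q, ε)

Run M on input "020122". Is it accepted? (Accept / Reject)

Accept

(p, 020122, #) ⊢ (r, 020122, A#) ⊢ (p, 20122, #) ⊢ (r, 20122, A#) ⊢ (p, 0122, #) ⊢ (r, 0122, A#) ⊢ (p, 122, #) ⊢ (r, 122, A#) ⊢ (p, 22, #) ⊢ (r, 22, A#) ⊢ (p, 2, #) ⊢ (r, 2, A#) ⊢ (p, ε, #) ⊢ (r, ε, A#)
All input consumed; state r ∈ F.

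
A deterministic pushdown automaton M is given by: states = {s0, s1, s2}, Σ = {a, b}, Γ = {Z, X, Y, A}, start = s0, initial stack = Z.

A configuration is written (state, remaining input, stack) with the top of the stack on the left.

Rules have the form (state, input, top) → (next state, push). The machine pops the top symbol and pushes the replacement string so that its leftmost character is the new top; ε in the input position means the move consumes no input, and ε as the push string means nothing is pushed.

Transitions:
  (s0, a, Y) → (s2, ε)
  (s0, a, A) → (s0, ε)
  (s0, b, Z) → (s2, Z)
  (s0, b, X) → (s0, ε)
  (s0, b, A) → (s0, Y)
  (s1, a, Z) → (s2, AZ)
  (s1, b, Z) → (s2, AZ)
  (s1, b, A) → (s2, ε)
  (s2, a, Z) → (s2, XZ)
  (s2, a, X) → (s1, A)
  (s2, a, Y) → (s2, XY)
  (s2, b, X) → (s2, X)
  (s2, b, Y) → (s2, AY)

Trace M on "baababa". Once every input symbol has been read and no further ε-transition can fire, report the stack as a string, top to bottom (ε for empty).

(s0, baababa, Z) ⊢ (s2, aababa, Z) ⊢ (s2, ababa, XZ) ⊢ (s1, baba, AZ) ⊢ (s2, aba, Z) ⊢ (s2, ba, XZ) ⊢ (s2, a, XZ) ⊢ (s1, ε, AZ)
All input consumed in state s1 with stack AZ.

AZ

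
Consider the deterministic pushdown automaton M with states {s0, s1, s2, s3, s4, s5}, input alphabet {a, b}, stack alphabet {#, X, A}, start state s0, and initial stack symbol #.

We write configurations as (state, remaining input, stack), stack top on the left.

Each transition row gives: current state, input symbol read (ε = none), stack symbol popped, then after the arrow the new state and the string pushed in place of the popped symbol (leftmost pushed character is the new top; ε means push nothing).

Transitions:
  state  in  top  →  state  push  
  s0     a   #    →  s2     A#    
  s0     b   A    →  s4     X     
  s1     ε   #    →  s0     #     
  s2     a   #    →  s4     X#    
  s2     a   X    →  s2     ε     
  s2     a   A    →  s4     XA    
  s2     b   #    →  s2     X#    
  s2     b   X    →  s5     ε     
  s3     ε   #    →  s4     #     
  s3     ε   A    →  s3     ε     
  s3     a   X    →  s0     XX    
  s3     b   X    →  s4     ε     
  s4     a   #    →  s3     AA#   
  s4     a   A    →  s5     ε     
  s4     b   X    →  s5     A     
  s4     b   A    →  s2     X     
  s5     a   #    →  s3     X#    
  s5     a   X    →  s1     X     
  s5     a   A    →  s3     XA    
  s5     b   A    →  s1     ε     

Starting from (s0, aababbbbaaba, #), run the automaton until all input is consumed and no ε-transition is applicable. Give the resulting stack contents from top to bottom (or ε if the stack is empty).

XAA#

(s0, aababbbbaaba, #)
  read a, top #: go to s2, push A# → (s2, ababbbbaaba, A#)
  read a, top A: go to s4, push XA → (s4, babbbbaaba, XA#)
  read b, top X: go to s5, push A → (s5, abbbbaaba, AA#)
  read a, top A: go to s3, push XA → (s3, bbbbaaba, XAA#)
  read b, top X: go to s4, push ε → (s4, bbbaaba, AA#)
  read b, top A: go to s2, push X → (s2, bbaaba, XA#)
  read b, top X: go to s5, push ε → (s5, baaba, A#)
  read b, top A: go to s1, push ε → (s1, aaba, #)
  ε-move, top #: go to s0, push # → (s0, aaba, #)
  read a, top #: go to s2, push A# → (s2, aba, A#)
  read a, top A: go to s4, push XA → (s4, ba, XA#)
  read b, top X: go to s5, push A → (s5, a, AA#)
  read a, top A: go to s3, push XA → (s3, ε, XAA#)
All input consumed in state s3 with stack XAA#.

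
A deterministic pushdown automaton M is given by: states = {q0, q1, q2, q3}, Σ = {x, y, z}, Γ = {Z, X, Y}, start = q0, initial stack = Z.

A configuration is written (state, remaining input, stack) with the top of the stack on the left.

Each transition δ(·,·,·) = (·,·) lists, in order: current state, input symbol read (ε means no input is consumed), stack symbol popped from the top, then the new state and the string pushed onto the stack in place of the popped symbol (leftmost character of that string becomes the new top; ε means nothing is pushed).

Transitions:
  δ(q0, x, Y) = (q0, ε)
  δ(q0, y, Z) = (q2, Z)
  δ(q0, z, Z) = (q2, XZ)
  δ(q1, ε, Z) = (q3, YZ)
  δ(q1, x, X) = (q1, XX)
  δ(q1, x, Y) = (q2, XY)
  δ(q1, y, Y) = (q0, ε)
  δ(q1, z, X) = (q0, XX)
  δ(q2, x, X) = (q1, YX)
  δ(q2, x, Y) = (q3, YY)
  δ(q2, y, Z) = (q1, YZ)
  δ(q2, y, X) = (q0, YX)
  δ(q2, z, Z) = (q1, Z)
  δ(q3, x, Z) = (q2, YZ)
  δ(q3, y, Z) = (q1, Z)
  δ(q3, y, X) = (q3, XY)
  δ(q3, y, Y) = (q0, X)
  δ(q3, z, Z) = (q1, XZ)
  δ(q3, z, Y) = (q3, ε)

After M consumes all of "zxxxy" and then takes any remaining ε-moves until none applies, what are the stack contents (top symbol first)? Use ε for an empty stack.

XYXZ

(q0, zxxxy, Z)
  read z, top Z: go to q2, push XZ → (q2, xxxy, XZ)
  read x, top X: go to q1, push YX → (q1, xxy, YXZ)
  read x, top Y: go to q2, push XY → (q2, xy, XYXZ)
  read x, top X: go to q1, push YX → (q1, y, YXYXZ)
  read y, top Y: go to q0, push ε → (q0, ε, XYXZ)
All input consumed in state q0 with stack XYXZ.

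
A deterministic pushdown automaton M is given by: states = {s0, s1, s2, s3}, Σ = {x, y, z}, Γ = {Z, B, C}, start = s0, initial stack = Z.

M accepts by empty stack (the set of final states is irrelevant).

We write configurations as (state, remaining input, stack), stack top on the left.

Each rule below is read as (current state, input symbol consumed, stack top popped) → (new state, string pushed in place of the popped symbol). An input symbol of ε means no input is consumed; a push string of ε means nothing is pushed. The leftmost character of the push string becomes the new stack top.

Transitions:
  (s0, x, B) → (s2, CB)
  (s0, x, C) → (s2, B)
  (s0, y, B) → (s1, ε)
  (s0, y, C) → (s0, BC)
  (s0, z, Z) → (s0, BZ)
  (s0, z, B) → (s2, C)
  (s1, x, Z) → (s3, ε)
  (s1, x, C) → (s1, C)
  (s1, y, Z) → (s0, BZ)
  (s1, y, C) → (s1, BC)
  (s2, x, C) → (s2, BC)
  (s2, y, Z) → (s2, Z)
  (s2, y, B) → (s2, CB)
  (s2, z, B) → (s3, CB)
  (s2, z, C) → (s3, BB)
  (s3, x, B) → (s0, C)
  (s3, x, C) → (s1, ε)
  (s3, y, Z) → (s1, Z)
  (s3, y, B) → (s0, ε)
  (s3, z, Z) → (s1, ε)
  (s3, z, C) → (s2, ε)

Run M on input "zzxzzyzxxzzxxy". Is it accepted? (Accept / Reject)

Reject

(s0, zzxzzyzxxzzxxy, Z)
  read z, top Z: go to s0, push BZ → (s0, zxzzyzxxzzxxy, BZ)
  read z, top B: go to s2, push C → (s2, xzzyzxxzzxxy, CZ)
  read x, top C: go to s2, push BC → (s2, zzyzxxzzxxy, BCZ)
  read z, top B: go to s3, push CB → (s3, zyzxxzzxxy, CBCZ)
  read z, top C: go to s2, push ε → (s2, yzxxzzxxy, BCZ)
  read y, top B: go to s2, push CB → (s2, zxxzzxxy, CBCZ)
  read z, top C: go to s3, push BB → (s3, xxzzxxy, BBBCZ)
  read x, top B: go to s0, push C → (s0, xzzxxy, CBBCZ)
  read x, top C: go to s2, push B → (s2, zzxxy, BBBCZ)
  read z, top B: go to s3, push CB → (s3, zxxy, CBBBCZ)
  read z, top C: go to s2, push ε → (s2, xxy, BBBCZ)
No transition applies at (s2, xxy, BBBCZ); input not fully consumed.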